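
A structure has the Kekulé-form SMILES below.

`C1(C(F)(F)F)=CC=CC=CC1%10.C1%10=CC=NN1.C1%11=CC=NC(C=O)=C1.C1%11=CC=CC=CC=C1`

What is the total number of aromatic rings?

The SMILES encodes a seven-membered carbon ring with three C=C double bonds and one sp³ carbon; a five-membered ring with two adjacent nitrogens (one bearing H, one in a double bond) and two double bonds; a six-membered ring of five carbons and one nitrogen with three alternating double bonds; an eight-membered carbon ring with four alternating C=C double bonds.
The 7-membered ring has one sp³ carbon, so it is not fully conjugated — not aromatic (cycloheptatriene).
The 5-membered ring with two adjacent nitrogens (one N–H, one =N–) is planar and fully conjugated; 2 ring double bonds (4 π electrons) plus a heteroatom lone pair (2) give 6 π electrons. Since 6 = 4n+2 (n=1), it is aromatic (pyrazole).
The 6-membered ring with one nitrogen is planar and fully conjugated; 3 ring double bonds give 6 π electrons. That satisfies 4n+2 with n=1, so it is aromatic (pyridine).
The 8-membered ring has only sp² ring atoms; a planar conformation would have a fully conjugated π system of 8 electrons. But 8 = 4(2), which is 4n not 4n+2, so it is not aromatic (cyclooctatetraene) — cyclooctatetraene distorts into a non-planar tub to avoid antiaromaticity.
2 of the 4 rings are aromatic. Total: 2.

2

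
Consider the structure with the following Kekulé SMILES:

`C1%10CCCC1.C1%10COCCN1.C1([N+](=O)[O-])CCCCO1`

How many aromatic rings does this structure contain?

The SMILES encodes a five-membered saturated carbon ring; a six-membered saturated ring with an oxygen and an N–H nitrogen at positions 1 and 4; a six-membered saturated ring of five carbons and one oxygen.
The 5-membered ring has only sp³ atoms, so it is not fully conjugated — not aromatic (cyclopentane).
The 6-membered ring with one oxygen and one N–H (1,4) has only sp³ atoms, so it is not fully conjugated — not aromatic (morpholine).
The 6-membered ring with one oxygen has only sp³ atoms, so it is not fully conjugated — not aromatic (tetrahydropyran).
None of the rings are aromatic. Total: 0.

0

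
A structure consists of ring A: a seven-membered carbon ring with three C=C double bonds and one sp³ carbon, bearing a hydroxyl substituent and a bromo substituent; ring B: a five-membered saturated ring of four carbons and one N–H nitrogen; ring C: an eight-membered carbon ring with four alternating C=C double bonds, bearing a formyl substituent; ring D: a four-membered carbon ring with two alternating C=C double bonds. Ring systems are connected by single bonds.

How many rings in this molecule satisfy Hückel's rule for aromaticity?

Ring A has one sp³ carbon, so it is not fully conjugated — not aromatic (cycloheptatriene).
Ring B has only sp³ atoms, so it is not fully conjugated — not aromatic (pyrrolidine).
Ring C has only sp² ring atoms; a planar conformation would have a fully conjugated π system of 8 electrons. But 8 = 4(2), which is 4n not 4n+2, so ring C is not aromatic (cyclooctatetraene) — cyclooctatetraene distorts into a non-planar tub to avoid antiaromaticity.
Ring D has only sp² ring atoms; a planar conformation would have a fully conjugated π system of 4 electrons. But 4 = 4(1), which is 4n not 4n+2, so ring D is not aromatic (cyclobutadiene) — cyclobutadiene is antiaromatic and distorts to a rectangle.
No ring is aromatic. Total: 0.

0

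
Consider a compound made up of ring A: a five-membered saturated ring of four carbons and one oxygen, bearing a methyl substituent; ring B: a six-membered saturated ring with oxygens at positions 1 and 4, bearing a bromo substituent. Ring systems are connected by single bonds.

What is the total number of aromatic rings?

0

Ring A has only sp³ atoms, so it is not fully conjugated — not aromatic (tetrahydrofuran).
Ring B has only sp³ atoms, so it is not fully conjugated — not aromatic (1,4-dioxane).
No ring is aromatic. Total: 0.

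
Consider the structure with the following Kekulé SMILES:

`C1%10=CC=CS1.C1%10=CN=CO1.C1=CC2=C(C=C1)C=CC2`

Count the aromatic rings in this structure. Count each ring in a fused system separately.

The SMILES encodes a five-membered ring of four carbons and one sulfur, with two C=C double bonds; a five-membered ring with an oxygen at position 1 and a nitrogen at position 3 (in a C=N bond), with two double bonds; a six-membered carbon ring with three alternating C=C double bonds, fused to a five-membered carbon ring containing one C=C double bond and one sp³ carbon.
The 5-membered ring with one sulfur is fully conjugated (every ring atom contributes a p orbital); 2 ring double bonds (4 π electrons) plus a heteroatom lone pair (2) give 6 π electrons. That satisfies 4n+2 with n=1, so it is aromatic (thiophene).
The 5-membered ring with one oxygen and one =N– has a continuous p-orbital overlap around the ring; 2 ring double bonds (4 π electrons) plus a heteroatom lone pair (2) give 6 π electrons. 6 = 4(1)+2, so it is aromatic (oxazole).
The 6-membered ring has a continuous p-orbital overlap around the ring; 3 ring double bonds give 6 π electrons. 6 = 4(1)+2, so it is aromatic (benzene ring).
The 5-membered ring has one sp³ carbon, so it is not fully conjugated — not aromatic (cyclopentene ring).
3 of the 4 rings are aromatic. Total: 3.

3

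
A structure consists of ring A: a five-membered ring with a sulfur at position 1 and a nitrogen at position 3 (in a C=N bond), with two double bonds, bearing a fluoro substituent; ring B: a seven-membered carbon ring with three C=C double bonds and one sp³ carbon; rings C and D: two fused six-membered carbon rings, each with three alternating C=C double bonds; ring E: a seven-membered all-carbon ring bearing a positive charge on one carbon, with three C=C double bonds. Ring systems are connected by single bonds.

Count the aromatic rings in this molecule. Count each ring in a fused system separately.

4

Ring A has a continuous p-orbital overlap around the ring; 2 ring double bonds (4 π electrons) plus a heteroatom lone pair (2) give 6 π electrons. That satisfies 4n+2 with n=1, so ring A is aromatic (thiazole).
Ring B has one sp³ carbon, so it is not fully conjugated — not aromatic (cycloheptatriene).
Rings C and D form a fused bicyclic system with 10 sp² atoms and 10 π electrons from ring double bonds. 10 = 4(2)+2, so the system is aromatic and both rings count as aromatic (naphthalene).
Ring E is planar and fully conjugated; 3 ring double bonds (6 π electrons) plus the carbocation's empty p orbital (0, but keeps the ring conjugated) give 6 π electrons. 6 = 4(1)+2, so ring E is aromatic (tropylium cation).
Aromatic: A, C, D, E. Total: 4.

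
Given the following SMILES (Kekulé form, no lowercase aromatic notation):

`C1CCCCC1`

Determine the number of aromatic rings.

0

The SMILES encodes a six-membered saturated carbon ring.
The 6-membered ring has only sp³ atoms, so it is not fully conjugated — not aromatic (cyclohexane).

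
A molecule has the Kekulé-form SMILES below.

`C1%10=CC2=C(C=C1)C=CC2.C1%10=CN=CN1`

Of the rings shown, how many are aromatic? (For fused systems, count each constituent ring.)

2

The SMILES encodes a six-membered carbon ring with three alternating C=C double bonds, fused to a five-membered carbon ring containing one C=C double bond and one sp³ carbon; a five-membered ring with nitrogens at positions 1 and 3 (one bearing H, one in a C=N bond) and two double bonds.
The 6-membered ring is planar and fully conjugated; 3 ring double bonds give 6 π electrons. 6 = 4(1)+2, so it is aromatic (benzene ring).
The 5-membered ring has one sp³ carbon, so it is not fully conjugated — not aromatic (cyclopentene ring).
The 5-membered ring with two nitrogens (one N–H, one =N–) has a continuous p-orbital overlap around the ring; 2 ring double bonds (4 π electrons) plus a heteroatom lone pair (2) give 6 π electrons. Since 6 = 4n+2 (n=1), it is aromatic (imidazole).
2 of the 3 rings are aromatic. Total: 2.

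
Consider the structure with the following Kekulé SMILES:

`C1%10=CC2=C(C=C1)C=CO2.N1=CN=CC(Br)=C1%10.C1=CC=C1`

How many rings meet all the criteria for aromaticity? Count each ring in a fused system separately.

3

The SMILES encodes a six-membered carbon ring with three alternating C=C double bonds, fused to a five-membered ring containing one oxygen and two C=C double bonds; a six-membered ring with nitrogens at positions 1 and 3 and three alternating double bonds; a four-membered carbon ring with two alternating C=C double bonds.
The fused 6/5-membered bicyclic (with one oxygen) is a single π system with 9 sp² atoms and 10 π electrons from ring double bonds plus a heteroatom lone pair. 10 = 4(2)+2, so the system is aromatic and both rings count as aromatic (benzofuran).
The 6-membered ring with two nitrogens (1,3) has a continuous p-orbital overlap around the ring; 3 ring double bonds give 6 π electrons. Since 6 = 4n+2 (n=1), it is aromatic (pyrimidine).
The 4-membered ring has only sp² ring atoms; a planar conformation would have a fully conjugated π system of 4 electrons. But 4 = 4(1), which is 4n not 4n+2, so it is not aromatic (cyclobutadiene) — cyclobutadiene is antiaromatic and distorts to a rectangle.
3 of the 4 rings are aromatic. Total: 3.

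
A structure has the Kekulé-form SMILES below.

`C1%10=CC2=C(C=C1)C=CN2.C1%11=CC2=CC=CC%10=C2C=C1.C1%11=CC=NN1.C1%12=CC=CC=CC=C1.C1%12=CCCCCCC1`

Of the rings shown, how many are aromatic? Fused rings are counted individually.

The SMILES encodes a six-membered carbon ring with three alternating C=C double bonds, fused to a five-membered ring containing one N–H nitrogen and two C=C double bonds; two fused six-membered carbon rings, each with three alternating C=C double bonds; a five-membered ring with two adjacent nitrogens (one bearing H, one in a double bond) and two double bonds; an eight-membered carbon ring with four alternating C=C double bonds; an eight-membered carbon ring with one C=C double bond.
The fused 6/5-membered bicyclic (with one N–H) is a single π system with 9 sp² atoms and 10 π electrons from ring double bonds plus a heteroatom lone pair. 10 = 4(2)+2, so the system is aromatic and both rings count as aromatic (indole).
The fused 6/6-membered bicyclic is a single π system with 10 sp² atoms and 10 π electrons from ring double bonds. 10 = 4(2)+2, so the system is aromatic and both rings count as aromatic (naphthalene).
The 5-membered ring with two adjacent nitrogens (one N–H, one =N–) is fully conjugated (every ring atom contributes a p orbital); 2 ring double bonds (4 π electrons) plus a heteroatom lone pair (2) give 6 π electrons. That satisfies 4n+2 with n=1, so it is aromatic (pyrazole).
The 8-membered ring has only sp² ring atoms; a planar conformation would have a fully conjugated π system of 8 electrons. But 8 = 4(2), which is 4n not 4n+2, so it is not aromatic (cyclooctatetraene) — cyclooctatetraene distorts into a non-planar tub to avoid antiaromaticity.
The second 8-membered ring has six sp³ carbons, so it is not fully conjugated — not aromatic (cyclooctene).
5 of the 7 rings are aromatic. Total: 5.

5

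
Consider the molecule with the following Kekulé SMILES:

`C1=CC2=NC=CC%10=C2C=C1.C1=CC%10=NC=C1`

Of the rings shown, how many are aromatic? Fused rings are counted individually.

The SMILES encodes two fused six-membered rings, each with three alternating double bonds; one ring is all carbon and the other has one ring nitrogen; a six-membered ring of five carbons and one nitrogen with three alternating double bonds.
The fused 6/6-membered bicyclic (with one nitrogen) is a single π system with 10 sp² atoms and 10 π electrons from ring double bonds. 10 = 4(2)+2, so the system is aromatic and both rings count as aromatic (quinoline).
The 6-membered ring with one nitrogen is planar and fully conjugated; 3 ring double bonds give 6 π electrons. Since 6 = 4n+2 (n=1), it is aromatic (pyridine).
3 of the 3 rings are aromatic. Total: 3.

3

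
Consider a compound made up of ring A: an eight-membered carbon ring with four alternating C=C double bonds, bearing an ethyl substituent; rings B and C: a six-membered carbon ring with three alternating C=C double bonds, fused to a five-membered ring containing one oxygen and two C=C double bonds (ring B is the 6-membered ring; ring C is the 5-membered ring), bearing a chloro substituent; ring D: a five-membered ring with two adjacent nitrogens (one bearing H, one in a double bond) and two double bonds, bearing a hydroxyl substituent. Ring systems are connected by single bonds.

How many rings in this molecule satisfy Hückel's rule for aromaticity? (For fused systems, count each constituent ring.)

3

Ring A has only sp² ring atoms; a planar conformation would have a fully conjugated π system of 8 electrons. But 8 = 4(2), which is 4n not 4n+2, so ring A is not aromatic (cyclooctatetraene) — cyclooctatetraene distorts into a non-planar tub to avoid antiaromaticity.
Rings B and C form a fused bicyclic system (with one oxygen) with 9 sp² atoms and 10 π electrons from ring double bonds plus a heteroatom lone pair. 10 = 4(2)+2, so the system is aromatic and both rings count as aromatic (benzofuran).
Ring D has a continuous p-orbital overlap around the ring; 2 ring double bonds (4 π electrons) plus a heteroatom lone pair (2) give 6 π electrons. Since 6 = 4n+2 (n=1), ring D is aromatic (pyrazole).
Aromatic: B, C, D. Total: 3.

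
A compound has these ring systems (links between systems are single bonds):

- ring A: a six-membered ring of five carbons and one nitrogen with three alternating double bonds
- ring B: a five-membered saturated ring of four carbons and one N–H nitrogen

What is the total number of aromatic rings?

Ring A is fully conjugated (every ring atom contributes a p orbital); 3 ring double bonds give 6 π electrons. Since 6 = 4n+2 (n=1), ring A is aromatic (pyridine).
Ring B has only sp³ atoms, so it is not fully conjugated — not aromatic (pyrrolidine).
Aromatic: A. Total: 1.

1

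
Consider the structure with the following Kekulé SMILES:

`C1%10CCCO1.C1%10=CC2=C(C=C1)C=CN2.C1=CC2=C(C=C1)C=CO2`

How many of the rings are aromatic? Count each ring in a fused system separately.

4

The SMILES encodes a five-membered saturated ring of four carbons and one oxygen; a six-membered carbon ring with three alternating C=C double bonds, fused to a five-membered ring containing one N–H nitrogen and two C=C double bonds; a six-membered carbon ring with three alternating C=C double bonds, fused to a five-membered ring containing one oxygen and two C=C double bonds.
The 5-membered ring with one oxygen has only sp³ atoms, so it is not fully conjugated — not aromatic (tetrahydrofuran).
The fused 6/5-membered bicyclic (with one N–H) is a single π system with 9 sp² atoms and 10 π electrons from ring double bonds plus a heteroatom lone pair. 10 = 4(2)+2, so the system is aromatic and both rings count as aromatic (indole).
The fused 6/5-membered bicyclic (with one oxygen) is a single π system with 9 sp² atoms and 10 π electrons from ring double bonds plus a heteroatom lone pair. 10 = 4(2)+2, so the system is aromatic and both rings count as aromatic (benzofuran).
4 of the 5 rings are aromatic. Total: 4.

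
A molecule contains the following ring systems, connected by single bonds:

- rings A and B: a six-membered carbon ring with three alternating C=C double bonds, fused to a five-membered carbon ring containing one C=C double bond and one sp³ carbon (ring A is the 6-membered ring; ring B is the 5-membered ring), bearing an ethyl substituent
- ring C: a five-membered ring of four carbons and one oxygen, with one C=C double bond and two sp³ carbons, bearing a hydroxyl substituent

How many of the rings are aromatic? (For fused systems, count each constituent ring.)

Ring A is planar and fully conjugated; 3 ring double bonds give 6 π electrons. That satisfies 4n+2 with n=1, so ring A is aromatic (benzene ring).
Ring B has one sp³ carbon, so it is not fully conjugated — not aromatic (cyclopentene ring).
Ring C has two sp³ carbons, so it is not fully conjugated — not aromatic (2,3-dihydrofuran).
Aromatic: A. Total: 1.

1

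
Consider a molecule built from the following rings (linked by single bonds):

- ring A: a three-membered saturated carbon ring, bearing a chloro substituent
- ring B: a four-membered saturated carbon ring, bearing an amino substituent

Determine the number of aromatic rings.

0

Ring A has only sp³ atoms, so it is not fully conjugated — not aromatic (cyclopropane).
Ring B has only sp³ atoms, so it is not fully conjugated — not aromatic (cyclobutane).
No ring is aromatic. Total: 0.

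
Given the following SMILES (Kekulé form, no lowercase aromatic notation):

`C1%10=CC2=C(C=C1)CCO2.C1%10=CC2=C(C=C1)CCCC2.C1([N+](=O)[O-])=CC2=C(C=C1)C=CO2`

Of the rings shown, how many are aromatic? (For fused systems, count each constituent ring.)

4

The SMILES encodes a six-membered carbon ring with three alternating C=C double bonds, fused to a five-membered ring containing one oxygen and two sp³ carbons; a six-membered carbon ring with three alternating C=C double bonds, fused to a saturated six-membered carbon ring; a six-membered carbon ring with three alternating C=C double bonds, fused to a five-membered ring containing one oxygen and two C=C double bonds.
The 6-membered ring is fully conjugated (every ring atom contributes a p orbital); 3 ring double bonds give 6 π electrons. 6 = 4(1)+2, so it is aromatic (benzene ring).
The 5-membered ring with one oxygen has two sp³ carbons, so it is not fully conjugated — not aromatic (oxolane ring).
The second 6-membered ring is planar and fully conjugated; 3 ring double bonds give 6 π electrons. Since 6 = 4n+2 (n=1), it is aromatic (benzene ring).
The third 6-membered ring has four sp³ carbons, so it is not fully conjugated — not aromatic (cyclohexane ring).
The fused 6/5-membered bicyclic (with one oxygen) is a single π system with 9 sp² atoms and 10 π electrons from ring double bonds plus a heteroatom lone pair. 10 = 4(2)+2, so the system is aromatic and both rings count as aromatic (benzofuran).
4 of the 6 rings are aromatic. Total: 4.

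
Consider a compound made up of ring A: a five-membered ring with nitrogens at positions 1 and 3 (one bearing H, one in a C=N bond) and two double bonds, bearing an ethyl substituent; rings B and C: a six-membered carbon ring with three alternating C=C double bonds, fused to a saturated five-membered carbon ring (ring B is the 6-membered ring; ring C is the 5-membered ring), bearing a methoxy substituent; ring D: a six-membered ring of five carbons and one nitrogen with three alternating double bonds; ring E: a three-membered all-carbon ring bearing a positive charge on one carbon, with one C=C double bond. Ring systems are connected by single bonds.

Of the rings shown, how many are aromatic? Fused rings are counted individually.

4

Ring A is fully conjugated (every ring atom contributes a p orbital); 2 ring double bonds (4 π electrons) plus a heteroatom lone pair (2) give 6 π electrons. That satisfies 4n+2 with n=1, so ring A is aromatic (imidazole).
Ring B is fully conjugated (every ring atom contributes a p orbital); 3 ring double bonds give 6 π electrons. That satisfies 4n+2 with n=1, so ring B is aromatic (benzene ring).
Ring C has three sp³ carbons, so it is not fully conjugated — not aromatic (cyclopentane ring).
Ring D has a continuous p-orbital overlap around the ring; 3 ring double bonds give 6 π electrons. 6 = 4(1)+2, so ring D is aromatic (pyridine).
Ring E has a continuous p-orbital overlap around the ring; 1 ring double bond (2 π electrons) plus the carbocation's empty p orbital (0, but keeps the ring conjugated) give 2 π electrons. Since 2 = 4n+2 (n=0), ring E is aromatic (cyclopropenyl cation).
Aromatic: A, B, D, E. Total: 4.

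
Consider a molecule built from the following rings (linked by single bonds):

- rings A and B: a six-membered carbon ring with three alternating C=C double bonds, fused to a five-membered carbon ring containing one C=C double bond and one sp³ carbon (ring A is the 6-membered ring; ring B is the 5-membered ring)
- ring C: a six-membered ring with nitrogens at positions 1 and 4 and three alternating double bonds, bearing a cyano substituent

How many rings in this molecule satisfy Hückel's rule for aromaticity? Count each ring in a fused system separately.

Ring A is fully conjugated (every ring atom contributes a p orbital); 3 ring double bonds give 6 π electrons. That satisfies 4n+2 with n=1, so ring A is aromatic (benzene ring).
Ring B has one sp³ carbon, so it is not fully conjugated — not aromatic (cyclopentene ring).
Ring C has a continuous p-orbital overlap around the ring; 3 ring double bonds give 6 π electrons. That satisfies 4n+2 with n=1, so ring C is aromatic (pyrazine).
Aromatic: A, C. Total: 2.

2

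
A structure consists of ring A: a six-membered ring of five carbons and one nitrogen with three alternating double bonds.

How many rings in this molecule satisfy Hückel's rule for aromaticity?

1

Ring A is fully conjugated (every ring atom contributes a p orbital); 3 ring double bonds give 6 π electrons. 6 = 4(1)+2, so ring A is aromatic (pyridine).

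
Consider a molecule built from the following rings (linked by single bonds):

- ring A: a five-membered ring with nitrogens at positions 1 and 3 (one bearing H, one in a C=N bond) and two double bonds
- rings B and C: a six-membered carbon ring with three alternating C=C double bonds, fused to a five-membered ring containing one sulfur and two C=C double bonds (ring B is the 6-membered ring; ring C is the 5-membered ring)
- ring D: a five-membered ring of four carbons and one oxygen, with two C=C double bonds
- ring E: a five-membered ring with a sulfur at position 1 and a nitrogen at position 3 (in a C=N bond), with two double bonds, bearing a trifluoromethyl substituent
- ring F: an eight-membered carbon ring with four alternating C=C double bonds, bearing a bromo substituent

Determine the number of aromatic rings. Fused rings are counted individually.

5

Ring A is planar and fully conjugated; 2 ring double bonds (4 π electrons) plus a heteroatom lone pair (2) give 6 π electrons. Since 6 = 4n+2 (n=1), ring A is aromatic (imidazole).
Rings B and C form a fused bicyclic system (with one sulfur) with 9 sp² atoms and 10 π electrons from ring double bonds plus a heteroatom lone pair. 10 = 4(2)+2, so the system is aromatic and both rings count as aromatic (benzothiophene).
Ring D is planar and fully conjugated; 2 ring double bonds (4 π electrons) plus a heteroatom lone pair (2) give 6 π electrons. 6 = 4(1)+2, so ring D is aromatic (furan).
Ring E has a continuous p-orbital overlap around the ring; 2 ring double bonds (4 π electrons) plus a heteroatom lone pair (2) give 6 π electrons. Since 6 = 4n+2 (n=1), ring E is aromatic (thiazole).
Ring F has only sp² ring atoms; a planar conformation would have a fully conjugated π system of 8 electrons. But 8 = 4(2), which is 4n not 4n+2, so ring F is not aromatic (cyclooctatetraene) — cyclooctatetraene distorts into a non-planar tub to avoid antiaromaticity.
Aromatic: A, B, C, D, E. Total: 5.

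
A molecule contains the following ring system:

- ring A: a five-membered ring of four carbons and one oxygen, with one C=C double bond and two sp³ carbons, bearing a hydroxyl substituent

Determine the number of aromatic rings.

Ring A has two sp³ carbons, so it is not fully conjugated — not aromatic (2,3-dihydrofuran).

0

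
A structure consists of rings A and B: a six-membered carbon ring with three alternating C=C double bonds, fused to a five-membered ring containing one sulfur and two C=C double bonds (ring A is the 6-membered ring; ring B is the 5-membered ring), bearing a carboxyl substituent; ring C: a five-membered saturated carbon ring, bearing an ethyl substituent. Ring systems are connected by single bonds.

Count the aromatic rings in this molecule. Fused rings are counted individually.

2

Rings A and B form a fused bicyclic system (with one sulfur) with 9 sp² atoms and 10 π electrons from ring double bonds plus a heteroatom lone pair. 10 = 4(2)+2, so the system is aromatic and both rings count as aromatic (benzothiophene).
Ring C has only sp³ atoms, so it is not fully conjugated — not aromatic (cyclopentane).
Aromatic: A, B. Total: 2.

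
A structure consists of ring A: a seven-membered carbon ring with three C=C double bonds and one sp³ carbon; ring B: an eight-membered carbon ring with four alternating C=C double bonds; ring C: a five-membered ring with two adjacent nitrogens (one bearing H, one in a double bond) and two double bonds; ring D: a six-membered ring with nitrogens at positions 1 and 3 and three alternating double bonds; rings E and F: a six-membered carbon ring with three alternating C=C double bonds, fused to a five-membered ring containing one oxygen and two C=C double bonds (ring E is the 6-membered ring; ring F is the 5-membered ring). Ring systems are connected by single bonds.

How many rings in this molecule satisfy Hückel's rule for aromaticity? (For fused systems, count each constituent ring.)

4

Ring A has one sp³ carbon, so it is not fully conjugated — not aromatic (cycloheptatriene).
Ring B has only sp² ring atoms; a planar conformation would have a fully conjugated π system of 8 electrons. But 8 = 4(2), which is 4n not 4n+2, so ring B is not aromatic (cyclooctatetraene) — cyclooctatetraene distorts into a non-planar tub to avoid antiaromaticity.
Ring C is fully conjugated (every ring atom contributes a p orbital); 2 ring double bonds (4 π electrons) plus a heteroatom lone pair (2) give 6 π electrons. Since 6 = 4n+2 (n=1), ring C is aromatic (pyrazole).
Ring D is planar and fully conjugated; 3 ring double bonds give 6 π electrons. That satisfies 4n+2 with n=1, so ring D is aromatic (pyrimidine).
Rings E and F form a fused bicyclic system (with one oxygen) with 9 sp² atoms and 10 π electrons from ring double bonds plus a heteroatom lone pair. 10 = 4(2)+2, so the system is aromatic and both rings count as aromatic (benzofuran).
Aromatic: C, D, E, F. Total: 4.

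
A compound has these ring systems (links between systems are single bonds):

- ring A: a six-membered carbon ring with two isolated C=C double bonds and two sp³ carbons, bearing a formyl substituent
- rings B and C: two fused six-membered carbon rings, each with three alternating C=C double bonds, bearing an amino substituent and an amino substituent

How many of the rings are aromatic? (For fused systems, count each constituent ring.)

Ring A has two sp³ carbons, so it is not fully conjugated — not aromatic (1,4-cyclohexadiene).
Rings B and C form a fused bicyclic system with 10 sp² atoms and 10 π electrons from ring double bonds. 10 = 4(2)+2, so the system is aromatic and both rings count as aromatic (naphthalene).
Aromatic: B, C. Total: 2.

2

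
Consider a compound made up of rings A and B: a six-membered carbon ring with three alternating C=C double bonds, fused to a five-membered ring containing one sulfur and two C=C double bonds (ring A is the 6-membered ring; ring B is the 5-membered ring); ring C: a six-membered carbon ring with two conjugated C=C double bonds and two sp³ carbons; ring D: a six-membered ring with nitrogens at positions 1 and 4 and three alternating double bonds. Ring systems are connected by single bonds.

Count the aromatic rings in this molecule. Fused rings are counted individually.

3

Rings A and B form a fused bicyclic system (with one sulfur) with 9 sp² atoms and 10 π electrons from ring double bonds plus a heteroatom lone pair. 10 = 4(2)+2, so the system is aromatic and both rings count as aromatic (benzothiophene).
Ring C has two sp³ carbons, so it is not fully conjugated — not aromatic (1,3-cyclohexadiene).
Ring D is fully conjugated (every ring atom contributes a p orbital); 3 ring double bonds give 6 π electrons. That satisfies 4n+2 with n=1, so ring D is aromatic (pyrazine).
Aromatic: A, B, D. Total: 3.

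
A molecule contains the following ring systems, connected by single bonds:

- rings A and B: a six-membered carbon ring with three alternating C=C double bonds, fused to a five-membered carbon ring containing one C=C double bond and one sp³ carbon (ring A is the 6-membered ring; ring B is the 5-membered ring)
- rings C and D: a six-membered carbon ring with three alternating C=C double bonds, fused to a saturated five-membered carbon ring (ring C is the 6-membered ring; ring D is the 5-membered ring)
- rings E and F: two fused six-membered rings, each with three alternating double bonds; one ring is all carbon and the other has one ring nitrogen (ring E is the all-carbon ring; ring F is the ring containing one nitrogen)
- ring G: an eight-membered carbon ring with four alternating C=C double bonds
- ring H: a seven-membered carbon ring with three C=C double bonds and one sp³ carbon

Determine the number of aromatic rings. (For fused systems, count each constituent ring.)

4

Ring A has a continuous p-orbital overlap around the ring; 3 ring double bonds give 6 π electrons. Since 6 = 4n+2 (n=1), ring A is aromatic (benzene ring).
Ring B has one sp³ carbon, so it is not fully conjugated — not aromatic (cyclopentene ring).
Ring C is planar and fully conjugated; 3 ring double bonds give 6 π electrons. That satisfies 4n+2 with n=1, so ring C is aromatic (benzene ring).
Ring D has three sp³ carbons, so it is not fully conjugated — not aromatic (cyclopentane ring).
Rings E and F form a fused bicyclic system (with one nitrogen) with 10 sp² atoms and 10 π electrons from ring double bonds. 10 = 4(2)+2, so the system is aromatic and both rings count as aromatic (quinoline).
Ring G has only sp² ring atoms; a planar conformation would have a fully conjugated π system of 8 electrons. But 8 = 4(2), which is 4n not 4n+2, so ring G is not aromatic (cyclooctatetraene) — cyclooctatetraene distorts into a non-planar tub to avoid antiaromaticity.
Ring H has one sp³ carbon, so it is not fully conjugated — not aromatic (cycloheptatriene).
Aromatic: A, C, E, F. Total: 4.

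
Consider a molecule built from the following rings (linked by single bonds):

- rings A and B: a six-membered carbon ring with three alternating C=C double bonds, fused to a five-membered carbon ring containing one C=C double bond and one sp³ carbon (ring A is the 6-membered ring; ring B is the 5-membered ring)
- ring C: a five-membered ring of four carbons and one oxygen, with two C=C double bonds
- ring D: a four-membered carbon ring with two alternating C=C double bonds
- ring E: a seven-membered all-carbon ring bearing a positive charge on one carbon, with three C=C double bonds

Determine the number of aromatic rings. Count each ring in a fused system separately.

3

Ring A is planar and fully conjugated; 3 ring double bonds give 6 π electrons. Since 6 = 4n+2 (n=1), ring A is aromatic (benzene ring).
Ring B has one sp³ carbon, so it is not fully conjugated — not aromatic (cyclopentene ring).
Ring C is planar and fully conjugated; 2 ring double bonds (4 π electrons) plus a heteroatom lone pair (2) give 6 π electrons. That satisfies 4n+2 with n=1, so ring C is aromatic (furan).
Ring D has only sp² ring atoms; a planar conformation would have a fully conjugated π system of 4 electrons. But 4 = 4(1), which is 4n not 4n+2, so ring D is not aromatic (cyclobutadiene) — cyclobutadiene is antiaromatic and distorts to a rectangle.
Ring E is fully conjugated (every ring atom contributes a p orbital); 3 ring double bonds (6 π electrons) plus the carbocation's empty p orbital (0, but keeps the ring conjugated) give 6 π electrons. Since 6 = 4n+2 (n=1), ring E is aromatic (tropylium cation).
Aromatic: A, C, E. Total: 3.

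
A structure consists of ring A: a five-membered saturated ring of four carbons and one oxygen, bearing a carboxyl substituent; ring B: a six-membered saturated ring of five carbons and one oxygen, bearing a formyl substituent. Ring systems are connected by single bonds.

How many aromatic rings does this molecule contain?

Ring A has only sp³ atoms, so it is not fully conjugated — not aromatic (tetrahydrofuran).
Ring B has only sp³ atoms, so it is not fully conjugated — not aromatic (tetrahydropyran).
No ring is aromatic. Total: 0.

0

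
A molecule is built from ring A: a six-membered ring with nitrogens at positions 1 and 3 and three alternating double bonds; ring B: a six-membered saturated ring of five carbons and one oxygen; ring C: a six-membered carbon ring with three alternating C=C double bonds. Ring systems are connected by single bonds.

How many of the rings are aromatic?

Ring A is planar and fully conjugated; 3 ring double bonds give 6 π electrons. 6 = 4(1)+2, so ring A is aromatic (pyrimidine).
Ring B has only sp³ atoms, so it is not fully conjugated — not aromatic (tetrahydropyran).
Ring C is planar and fully conjugated; 3 ring double bonds give 6 π electrons. Since 6 = 4n+2 (n=1), ring C is aromatic (benzene).
Aromatic: A, C. Total: 2.

2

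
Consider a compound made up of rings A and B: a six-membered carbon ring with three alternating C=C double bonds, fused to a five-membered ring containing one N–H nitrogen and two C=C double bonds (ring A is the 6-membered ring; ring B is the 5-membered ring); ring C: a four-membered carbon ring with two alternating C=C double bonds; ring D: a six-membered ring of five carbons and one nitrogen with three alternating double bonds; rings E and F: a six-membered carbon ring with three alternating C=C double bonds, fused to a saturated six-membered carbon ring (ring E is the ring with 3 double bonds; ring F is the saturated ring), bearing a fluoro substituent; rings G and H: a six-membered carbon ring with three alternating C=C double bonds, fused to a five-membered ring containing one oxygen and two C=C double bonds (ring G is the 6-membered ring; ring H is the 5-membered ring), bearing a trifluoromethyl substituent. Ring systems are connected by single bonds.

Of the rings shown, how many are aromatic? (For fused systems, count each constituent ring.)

Rings A and B form a fused bicyclic system (with one N–H) with 9 sp² atoms and 10 π electrons from ring double bonds plus a heteroatom lone pair. 10 = 4(2)+2, so the system is aromatic and both rings count as aromatic (indole).
Ring C has only sp² ring atoms; a planar conformation would have a fully conjugated π system of 4 electrons. But 4 = 4(1), which is 4n not 4n+2, so ring C is not aromatic (cyclobutadiene) — cyclobutadiene is antiaromatic and distorts to a rectangle.
Ring D is fully conjugated (every ring atom contributes a p orbital); 3 ring double bonds give 6 π electrons. 6 = 4(1)+2, so ring D is aromatic (pyridine).
Ring E has a continuous p-orbital overlap around the ring; 3 ring double bonds give 6 π electrons. Since 6 = 4n+2 (n=1), ring E is aromatic (benzene ring).
Ring F has four sp³ carbons, so it is not fully conjugated — not aromatic (cyclohexane ring).
Rings G and H form a fused bicyclic system (with one oxygen) with 9 sp² atoms and 10 π electrons from ring double bonds plus a heteroatom lone pair. 10 = 4(2)+2, so the system is aromatic and both rings count as aromatic (benzofuran).
Aromatic: A, B, D, E, G, H. Total: 6.

6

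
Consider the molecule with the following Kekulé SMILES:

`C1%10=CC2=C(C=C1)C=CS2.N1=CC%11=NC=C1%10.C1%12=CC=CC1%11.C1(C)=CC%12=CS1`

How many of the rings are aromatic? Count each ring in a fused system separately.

4

The SMILES encodes a six-membered carbon ring with three alternating C=C double bonds, fused to a five-membered ring containing one sulfur and two C=C double bonds; a six-membered ring with nitrogens at positions 1 and 4 and three alternating double bonds; a five-membered carbon ring with two conjugated C=C double bonds and one sp³ carbon; a five-membered ring of four carbons and one sulfur, with two C=C double bonds.
The fused 6/5-membered bicyclic (with one sulfur) is a single π system with 9 sp² atoms and 10 π electrons from ring double bonds plus a heteroatom lone pair. 10 = 4(2)+2, so the system is aromatic and both rings count as aromatic (benzothiophene).
The 6-membered ring with two nitrogens (1,4) has a continuous p-orbital overlap around the ring; 3 ring double bonds give 6 π electrons. 6 = 4(1)+2, so it is aromatic (pyrazine).
The 5-membered ring has one sp³ carbon, so it is not fully conjugated — not aromatic (cyclopentadiene).
The 5-membered ring with one sulfur is planar and fully conjugated; 2 ring double bonds (4 π electrons) plus a heteroatom lone pair (2) give 6 π electrons. Since 6 = 4n+2 (n=1), it is aromatic (thiophene).
4 of the 5 rings are aromatic. Total: 4.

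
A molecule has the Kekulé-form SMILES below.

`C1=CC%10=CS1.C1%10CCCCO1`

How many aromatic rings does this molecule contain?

The SMILES encodes a five-membered ring of four carbons and one sulfur, with two C=C double bonds; a six-membered saturated ring of five carbons and one oxygen.
The 5-membered ring with one sulfur has a continuous p-orbital overlap around the ring; 2 ring double bonds (4 π electrons) plus a heteroatom lone pair (2) give 6 π electrons. 6 = 4(1)+2, so it is aromatic (thiophene).
The 6-membered ring with one oxygen has only sp³ atoms, so it is not fully conjugated — not aromatic (tetrahydropyran).
1 of the 2 rings is aromatic. Total: 1.

1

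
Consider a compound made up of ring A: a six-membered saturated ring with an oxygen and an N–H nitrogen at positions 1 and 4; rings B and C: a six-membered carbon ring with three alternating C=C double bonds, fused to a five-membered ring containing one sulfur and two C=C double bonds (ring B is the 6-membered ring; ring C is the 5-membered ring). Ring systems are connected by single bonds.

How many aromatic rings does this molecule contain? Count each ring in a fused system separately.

2

Ring A has only sp³ atoms, so it is not fully conjugated — not aromatic (morpholine).
Rings B and C form a fused bicyclic system (with one sulfur) with 9 sp² atoms and 10 π electrons from ring double bonds plus a heteroatom lone pair. 10 = 4(2)+2, so the system is aromatic and both rings count as aromatic (benzothiophene).
Aromatic: B, C. Total: 2.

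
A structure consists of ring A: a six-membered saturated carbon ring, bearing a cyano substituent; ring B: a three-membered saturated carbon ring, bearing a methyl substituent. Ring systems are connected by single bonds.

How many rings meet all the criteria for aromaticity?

0

Ring A has only sp³ atoms, so it is not fully conjugated — not aromatic (cyclohexane).
Ring B has only sp³ atoms, so it is not fully conjugated — not aromatic (cyclopropane).
No ring is aromatic. Total: 0.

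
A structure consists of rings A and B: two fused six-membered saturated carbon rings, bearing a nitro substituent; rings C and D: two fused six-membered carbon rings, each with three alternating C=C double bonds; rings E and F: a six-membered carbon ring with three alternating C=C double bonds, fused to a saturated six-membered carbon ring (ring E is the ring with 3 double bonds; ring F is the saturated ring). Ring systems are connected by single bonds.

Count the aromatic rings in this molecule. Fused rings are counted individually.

3

Ring A has only sp³ atoms, so it is not fully conjugated — not aromatic (cyclohexane ring).
Ring B has only sp³ atoms, so it is not fully conjugated — not aromatic (cyclohexane ring).
Rings C and D form a fused bicyclic system with 10 sp² atoms and 10 π electrons from ring double bonds. 10 = 4(2)+2, so the system is aromatic and both rings count as aromatic (naphthalene).
Ring E is planar and fully conjugated; 3 ring double bonds give 6 π electrons. Since 6 = 4n+2 (n=1), ring E is aromatic (benzene ring).
Ring F has four sp³ carbons, so it is not fully conjugated — not aromatic (cyclohexane ring).
Aromatic: C, D, E. Total: 3.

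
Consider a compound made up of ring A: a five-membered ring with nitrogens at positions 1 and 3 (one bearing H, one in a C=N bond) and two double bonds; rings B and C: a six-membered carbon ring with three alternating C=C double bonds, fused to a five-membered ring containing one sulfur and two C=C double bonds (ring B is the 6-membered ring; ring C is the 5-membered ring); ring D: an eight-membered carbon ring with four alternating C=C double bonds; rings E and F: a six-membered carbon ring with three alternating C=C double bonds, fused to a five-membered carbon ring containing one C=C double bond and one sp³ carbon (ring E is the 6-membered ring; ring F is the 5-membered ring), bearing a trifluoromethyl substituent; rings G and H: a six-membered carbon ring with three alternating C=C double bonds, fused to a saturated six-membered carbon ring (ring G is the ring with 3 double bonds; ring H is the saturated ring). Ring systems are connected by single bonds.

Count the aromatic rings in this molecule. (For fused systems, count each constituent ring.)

Ring A is fully conjugated (every ring atom contributes a p orbital); 2 ring double bonds (4 π electrons) plus a heteroatom lone pair (2) give 6 π electrons. 6 = 4(1)+2, so ring A is aromatic (imidazole).
Rings B and C form a fused bicyclic system (with one sulfur) with 9 sp² atoms and 10 π electrons from ring double bonds plus a heteroatom lone pair. 10 = 4(2)+2, so the system is aromatic and both rings count as aromatic (benzothiophene).
Ring D has only sp² ring atoms; a planar conformation would have a fully conjugated π system of 8 electrons. But 8 = 4(2), which is 4n not 4n+2, so ring D is not aromatic (cyclooctatetraene) — cyclooctatetraene distorts into a non-planar tub to avoid antiaromaticity.
Ring E has a continuous p-orbital overlap around the ring; 3 ring double bonds give 6 π electrons. Since 6 = 4n+2 (n=1), ring E is aromatic (benzene ring).
Ring F has one sp³ carbon, so it is not fully conjugated — not aromatic (cyclopentene ring).
Ring G is planar and fully conjugated; 3 ring double bonds give 6 π electrons. Since 6 = 4n+2 (n=1), ring G is aromatic (benzene ring).
Ring H has four sp³ carbons, so it is not fully conjugated — not aromatic (cyclohexane ring).
Aromatic: A, B, C, E, G. Total: 5.

5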